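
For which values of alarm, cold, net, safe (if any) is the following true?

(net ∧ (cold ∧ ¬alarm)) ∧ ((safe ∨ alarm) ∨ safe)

alarm: False, cold: True, net: True, safe: True

  net ∧ (cold ∧ ¬alarm) = True
    cold ∧ ¬alarm = True
      ¬alarm = True
  (safe ∨ alarm) ∨ safe = True
    safe ∨ alarm = True
Both conjuncts True, so the formula holds.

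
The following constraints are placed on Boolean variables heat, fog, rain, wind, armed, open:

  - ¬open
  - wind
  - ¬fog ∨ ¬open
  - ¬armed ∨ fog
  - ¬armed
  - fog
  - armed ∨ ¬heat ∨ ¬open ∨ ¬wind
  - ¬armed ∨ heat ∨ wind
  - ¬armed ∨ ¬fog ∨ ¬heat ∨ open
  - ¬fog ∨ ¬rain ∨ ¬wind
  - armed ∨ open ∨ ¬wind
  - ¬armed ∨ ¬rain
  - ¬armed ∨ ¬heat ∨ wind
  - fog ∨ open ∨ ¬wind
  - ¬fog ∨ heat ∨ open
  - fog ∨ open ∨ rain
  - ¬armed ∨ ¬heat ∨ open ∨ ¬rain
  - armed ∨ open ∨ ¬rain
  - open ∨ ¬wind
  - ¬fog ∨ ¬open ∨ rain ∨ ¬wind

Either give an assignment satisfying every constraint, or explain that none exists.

The formula is unsatisfiable.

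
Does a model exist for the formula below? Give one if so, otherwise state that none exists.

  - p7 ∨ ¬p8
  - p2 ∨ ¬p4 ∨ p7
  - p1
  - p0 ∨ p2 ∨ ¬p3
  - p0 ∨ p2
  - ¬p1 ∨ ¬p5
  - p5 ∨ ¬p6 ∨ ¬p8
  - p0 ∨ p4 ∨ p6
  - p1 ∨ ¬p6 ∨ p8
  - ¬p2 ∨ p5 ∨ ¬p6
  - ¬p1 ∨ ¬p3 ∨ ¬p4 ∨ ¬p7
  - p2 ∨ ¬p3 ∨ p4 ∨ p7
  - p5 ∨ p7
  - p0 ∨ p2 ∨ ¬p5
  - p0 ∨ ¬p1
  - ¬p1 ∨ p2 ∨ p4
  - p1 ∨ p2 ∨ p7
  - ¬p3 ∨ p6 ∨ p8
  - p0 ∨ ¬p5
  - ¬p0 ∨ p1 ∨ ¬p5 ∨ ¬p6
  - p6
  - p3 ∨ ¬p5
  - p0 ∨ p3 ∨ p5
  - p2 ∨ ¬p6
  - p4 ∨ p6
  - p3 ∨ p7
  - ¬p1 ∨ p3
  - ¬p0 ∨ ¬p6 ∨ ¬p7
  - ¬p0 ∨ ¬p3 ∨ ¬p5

Unsatisfiable — no assignment works.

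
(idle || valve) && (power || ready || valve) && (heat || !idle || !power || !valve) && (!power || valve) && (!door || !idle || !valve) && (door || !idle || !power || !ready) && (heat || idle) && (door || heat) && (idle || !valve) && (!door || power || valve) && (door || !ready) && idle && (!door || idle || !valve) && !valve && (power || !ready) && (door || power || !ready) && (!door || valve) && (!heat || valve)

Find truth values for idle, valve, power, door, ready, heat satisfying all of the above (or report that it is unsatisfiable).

Case idle = True:
  (!valve) forces valve = False.
  (!power || valve) forces power = False.
  (power || ready || valve) forces ready = True.
  Clause (power || !ready) is falsified — contradiction.
Case idle = False:
  Clause (idle) is falsified — contradiction.
Both cases fail, so the formula is unsatisfiable.

No satisfying assignment exists.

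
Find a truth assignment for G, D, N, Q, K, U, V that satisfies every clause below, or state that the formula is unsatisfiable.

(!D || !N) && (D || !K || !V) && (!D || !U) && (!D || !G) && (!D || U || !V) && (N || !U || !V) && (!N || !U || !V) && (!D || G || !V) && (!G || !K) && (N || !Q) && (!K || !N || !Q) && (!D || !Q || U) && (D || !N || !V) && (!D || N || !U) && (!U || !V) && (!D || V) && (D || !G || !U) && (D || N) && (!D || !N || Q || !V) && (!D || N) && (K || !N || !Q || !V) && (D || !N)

Unsatisfiable — no assignment works.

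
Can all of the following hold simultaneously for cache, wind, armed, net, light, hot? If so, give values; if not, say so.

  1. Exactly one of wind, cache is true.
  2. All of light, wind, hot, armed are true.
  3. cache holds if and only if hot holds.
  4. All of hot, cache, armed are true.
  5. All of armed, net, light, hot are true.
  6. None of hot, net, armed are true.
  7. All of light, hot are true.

The formula is unsatisfiable.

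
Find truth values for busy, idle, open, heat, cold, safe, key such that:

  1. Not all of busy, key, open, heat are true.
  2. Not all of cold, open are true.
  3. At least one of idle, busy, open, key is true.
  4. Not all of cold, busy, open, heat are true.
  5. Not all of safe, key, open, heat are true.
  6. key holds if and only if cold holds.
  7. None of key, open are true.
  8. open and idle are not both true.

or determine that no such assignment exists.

busy: False; idle: True; open: False; heat: False; cold: False; safe: True; key: False

  (1) {busy, key, open, heat}: 0/4 true — not all ✓
  (2) {cold, open}: 0/2 true — not all ✓
  (3) {idle, busy, open, key}: 1 true — at least one ✓
  (4) {cold, busy, open, heat}: 0/4 true — not all ✓
  (5) {safe, key, open, heat}: 1/4 true — not all ✓
  (6) key=F, cold=F — same ✓
  (7) {key, open}: 0 true — none ✓
  (8) open=F, idle=T — not both ✓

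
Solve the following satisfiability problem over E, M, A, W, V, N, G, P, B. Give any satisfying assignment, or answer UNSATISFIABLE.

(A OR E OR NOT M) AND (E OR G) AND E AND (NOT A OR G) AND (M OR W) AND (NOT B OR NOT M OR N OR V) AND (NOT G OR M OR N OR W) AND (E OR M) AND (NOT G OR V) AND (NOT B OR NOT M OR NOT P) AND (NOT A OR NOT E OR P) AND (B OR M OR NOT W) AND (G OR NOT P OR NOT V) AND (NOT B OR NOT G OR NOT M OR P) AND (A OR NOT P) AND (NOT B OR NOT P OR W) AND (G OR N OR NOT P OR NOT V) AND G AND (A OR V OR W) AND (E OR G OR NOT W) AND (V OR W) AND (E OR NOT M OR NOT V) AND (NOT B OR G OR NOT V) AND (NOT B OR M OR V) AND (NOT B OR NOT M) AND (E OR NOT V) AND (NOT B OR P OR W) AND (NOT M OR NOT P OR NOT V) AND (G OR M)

Unit clause (E) forces E = True.
Unit clause (G) forces G = True.
In (NOT G OR V) only V is left, so V = True.
Set M = True.
  then (NOT B OR NOT M) forces B = False.
  then (NOT M OR NOT P OR NOT V) forces P = False.
  then (NOT A OR NOT E OR P) forces A = False.
Set W = False.
Set N = False.
All clauses satisfied.

E = True, M = True, A = False, W = False, V = True, N = False, G = True, P = False, B = False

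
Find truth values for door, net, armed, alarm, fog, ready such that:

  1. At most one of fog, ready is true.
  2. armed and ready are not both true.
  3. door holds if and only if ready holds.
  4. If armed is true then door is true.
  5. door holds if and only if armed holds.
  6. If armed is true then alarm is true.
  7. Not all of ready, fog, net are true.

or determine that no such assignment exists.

door=F, net=F, armed=F, alarm=T, fog=T, ready=F

  (1) {fog, ready}: 1 true — at most one ✓
  (2) armed=F, ready=F — not both ✓
  (3) door=F, ready=F — same ✓
  (4) armed=F ⇒ door: vacuous ✓
  (5) door=F, armed=F — same ✓
  (6) armed=F ⇒ alarm: vacuous ✓
  (7) {ready, fog, net}: 1/3 true — not all ✓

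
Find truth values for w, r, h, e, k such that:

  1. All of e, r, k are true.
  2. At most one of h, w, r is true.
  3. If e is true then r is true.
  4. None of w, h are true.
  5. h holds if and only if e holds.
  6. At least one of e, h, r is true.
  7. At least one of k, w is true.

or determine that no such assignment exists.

Case h = True:
  Constraint (4) is violated (h=T) — contradiction.
Case h = False:
  (1) forces e = True.
  Constraint (5) is violated (h=F, e=T) — contradiction.
Both cases fail — unsatisfiable.

Unsatisfiable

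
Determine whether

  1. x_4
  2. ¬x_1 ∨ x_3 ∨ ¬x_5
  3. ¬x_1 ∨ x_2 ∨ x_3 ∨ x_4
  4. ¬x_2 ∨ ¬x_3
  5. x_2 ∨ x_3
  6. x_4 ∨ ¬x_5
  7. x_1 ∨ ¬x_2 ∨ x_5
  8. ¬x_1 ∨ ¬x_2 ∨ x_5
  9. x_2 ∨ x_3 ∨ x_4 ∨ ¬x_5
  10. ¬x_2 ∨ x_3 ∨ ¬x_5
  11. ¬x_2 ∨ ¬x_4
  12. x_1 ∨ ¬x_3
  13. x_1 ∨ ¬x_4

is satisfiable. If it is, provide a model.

x_1 = True, x_2 = False, x_3 = True, x_4 = True, x_5 = False

Unit clause (x_4) forces x_4 = True.
In (¬x_2 ∨ ¬x_4) only ¬x_2 is left, so x_2 = False.
In (x_1 ∨ ¬x_4) only x_1 is left, so x_1 = True.
In (x_2 ∨ x_3) only x_3 is left, so x_3 = True.
Set x_5 = False.
All clauses satisfied.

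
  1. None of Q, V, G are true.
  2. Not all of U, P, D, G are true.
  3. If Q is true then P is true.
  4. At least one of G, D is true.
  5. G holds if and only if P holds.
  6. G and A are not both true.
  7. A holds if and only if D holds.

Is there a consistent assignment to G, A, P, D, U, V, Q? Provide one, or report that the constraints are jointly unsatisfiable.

G=F; A=T; P=F; D=T; U=T; V=F; Q=F

  (1) {Q, V, G}: 0 true — none ✓
  (2) {U, P, D, G}: 2/4 true — not all ✓
  (3) Q=F ⇒ P: vacuous ✓
  (4) {G, D}: 1 true — at least one ✓
  (5) G=F, P=F — same ✓
  (6) G=F, A=T — not both ✓
  (7) A=T, D=T — same ✓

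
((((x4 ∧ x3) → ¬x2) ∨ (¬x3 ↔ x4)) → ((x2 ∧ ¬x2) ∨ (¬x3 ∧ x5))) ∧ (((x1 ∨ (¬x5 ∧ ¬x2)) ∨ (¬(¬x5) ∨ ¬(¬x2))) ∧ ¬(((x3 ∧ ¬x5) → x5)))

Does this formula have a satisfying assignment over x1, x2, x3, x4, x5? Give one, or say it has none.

x1 = False, x2 = True, x3 = True, x4 = True, x5 = False

  (((x4 ∧ x3) → ¬x2) ∨ (¬x3 ↔ x4)) → ((x2 ∧ ¬x2) ∨ (¬x3 ∧ x5)) = True
    ((x4 ∧ x3) → ¬x2) ∨ (¬x3 ↔ x4) = False
      (x4 ∧ x3) → ¬x2 = False
        x4 ∧ x3 = True
        ¬x2 = False
      ¬x3 ↔ x4 = False
        ¬x3 = False
    (x2 ∧ ¬x2) ∨ (¬x3 ∧ x5) = False
      x2 ∧ ¬x2 = False
        ¬x2 = False
      ¬x3 ∧ x5 = False
        ¬x3 = False
  ((x1 ∨ (¬x5 ∧ ¬x2)) ∨ (¬(¬x5) ∨ ¬(¬x2))) ∧ ¬(((x3 ∧ ¬x5) → x5)) = True
    (x1 ∨ (¬x5 ∧ ¬x2)) ∨ (¬(¬x5) ∨ ¬(¬x2)) = True
      x1 ∨ (¬x5 ∧ ¬x2) = False
        ¬x5 ∧ ¬x2 = False
          ¬x5 = True
          ¬x2 = False
      ¬(¬x5) ∨ ¬(¬x2) = True
        ¬(¬x5) = False
          ¬x5 = True
        ¬(¬x2) = True
          ¬x2 = False
    ¬(((x3 ∧ ¬x5) → x5)) = True
      (x3 ∧ ¬x5) → x5 = False
        x3 ∧ ¬x5 = True
          ¬x5 = True
Both conjuncts True, so the formula holds.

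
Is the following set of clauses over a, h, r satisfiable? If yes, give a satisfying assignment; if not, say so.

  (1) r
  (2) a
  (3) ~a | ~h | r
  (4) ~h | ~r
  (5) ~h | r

a=T, h=F, r=T

Unit clause (r) forces r = True.
Unit clause (a) forces a = True.
In (~h | ~r) only ~h is left, so h = False.
All clauses satisfied.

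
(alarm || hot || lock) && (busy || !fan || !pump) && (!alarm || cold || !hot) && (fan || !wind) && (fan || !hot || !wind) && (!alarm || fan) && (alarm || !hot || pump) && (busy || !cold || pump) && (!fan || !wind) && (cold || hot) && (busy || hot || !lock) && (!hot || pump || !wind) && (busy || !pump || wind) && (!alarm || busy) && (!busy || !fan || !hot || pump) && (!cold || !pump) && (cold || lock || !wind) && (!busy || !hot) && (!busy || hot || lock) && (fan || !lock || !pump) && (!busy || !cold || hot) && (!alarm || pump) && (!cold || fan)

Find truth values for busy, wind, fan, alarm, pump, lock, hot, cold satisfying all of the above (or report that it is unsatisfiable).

Case hot = True:
  (!busy || !hot) forces busy = False.
  (!alarm || busy) forces alarm = False.
  (alarm || !hot || pump) forces pump = True.
  (busy || !fan || !pump) forces fan = False.
  (fan || !wind) forces wind = False.
  Clause (busy || !pump || wind) is falsified — contradiction.
Case hot = False:
  (cold || hot) forces cold = True.
  (!cold || !pump) forces pump = False.
  (busy || !cold || pump) forces busy = True.
  Clause (!busy || !cold || hot) is falsified — contradiction.
Both cases fail, so the formula is unsatisfiable.

No satisfying assignment exists.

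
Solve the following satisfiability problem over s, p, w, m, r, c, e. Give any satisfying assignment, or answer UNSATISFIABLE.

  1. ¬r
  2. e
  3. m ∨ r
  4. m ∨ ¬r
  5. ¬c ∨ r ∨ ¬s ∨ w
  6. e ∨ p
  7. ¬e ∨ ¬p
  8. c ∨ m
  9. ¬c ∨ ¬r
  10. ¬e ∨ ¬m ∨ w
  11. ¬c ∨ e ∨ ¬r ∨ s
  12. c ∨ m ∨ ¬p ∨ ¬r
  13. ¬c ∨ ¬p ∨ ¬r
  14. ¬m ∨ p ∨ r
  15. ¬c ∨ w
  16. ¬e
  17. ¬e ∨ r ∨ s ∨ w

Case e = True:
  Clause (¬e) is falsified — contradiction.
Case e = False:
  Clause (e) is falsified — contradiction.
Both cases fail, so the formula is unsatisfiable.

The formula is unsatisfiable.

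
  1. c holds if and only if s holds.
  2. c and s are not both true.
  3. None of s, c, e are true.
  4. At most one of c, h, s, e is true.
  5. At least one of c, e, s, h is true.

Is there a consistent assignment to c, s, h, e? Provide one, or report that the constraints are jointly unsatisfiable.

c: False, s: False, h: True, e: False

  (1) c=F, s=F — same ✓
  (2) c=F, s=F — not both ✓
  (3) {s, c, e}: 0 true — none ✓
  (4) {c, h, s, e}: 1 true — at most one ✓
  (5) {c, e, s, h}: 1 true — at least one ✓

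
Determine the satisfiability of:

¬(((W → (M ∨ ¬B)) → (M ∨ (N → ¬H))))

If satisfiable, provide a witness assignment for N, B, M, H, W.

N = True, B = True, M = False, H = True, W = False

  ¬(((W → (M ∨ ¬B)) → (M ∨ (N → ¬H)))) = True
    (W → (M ∨ ¬B)) → (M ∨ (N → ¬H)) = False
      W → (M ∨ ¬B) = True
        M ∨ ¬B = False
          ¬B = False
      M ∨ (N → ¬H) = False
        N → ¬H = False
          ¬H = False
The formula evaluates to True.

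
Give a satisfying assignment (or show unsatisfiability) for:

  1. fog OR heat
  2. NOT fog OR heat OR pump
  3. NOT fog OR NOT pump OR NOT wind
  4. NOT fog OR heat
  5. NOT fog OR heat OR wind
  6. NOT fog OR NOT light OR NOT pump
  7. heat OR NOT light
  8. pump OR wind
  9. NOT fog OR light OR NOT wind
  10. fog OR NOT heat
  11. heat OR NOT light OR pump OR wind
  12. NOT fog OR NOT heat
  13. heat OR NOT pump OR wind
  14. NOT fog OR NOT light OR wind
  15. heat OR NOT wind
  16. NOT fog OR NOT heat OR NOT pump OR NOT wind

Unsatisfiable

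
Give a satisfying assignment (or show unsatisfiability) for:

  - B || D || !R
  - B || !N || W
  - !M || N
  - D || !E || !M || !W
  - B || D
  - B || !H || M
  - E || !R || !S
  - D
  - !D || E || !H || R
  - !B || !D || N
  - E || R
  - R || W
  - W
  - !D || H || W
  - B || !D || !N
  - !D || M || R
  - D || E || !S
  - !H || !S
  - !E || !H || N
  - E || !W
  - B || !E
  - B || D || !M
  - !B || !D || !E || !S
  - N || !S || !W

Unit clause (D) forces D = True.
Unit clause (W) forces W = True.
In (E || !W) only E is left, so E = True.
In (B || !E) only B is left, so B = True.
In (!B || !D || !E || !S) only !S is left, so S = False.
In (!B || !D || N) only N is left, so N = True.
Set M = True.
Set R = True.
Set H = True.
All clauses satisfied.

S = False, E = True, W = True, N = True, B = True, M = True, R = True, D = True, H = True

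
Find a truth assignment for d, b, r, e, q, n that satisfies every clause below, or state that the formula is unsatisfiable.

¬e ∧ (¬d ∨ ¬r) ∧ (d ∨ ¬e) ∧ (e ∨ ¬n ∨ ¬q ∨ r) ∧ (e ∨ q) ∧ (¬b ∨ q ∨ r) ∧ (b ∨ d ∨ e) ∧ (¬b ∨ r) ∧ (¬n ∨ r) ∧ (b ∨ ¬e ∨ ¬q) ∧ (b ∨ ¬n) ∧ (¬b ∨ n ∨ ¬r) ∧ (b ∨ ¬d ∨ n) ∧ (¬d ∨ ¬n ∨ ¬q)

d = False, b = True, r = True, e = False, q = True, n = True

Unit clause (¬e) forces e = False.
In (e ∨ q) only q is left, so q = True.
Try d = True:
  (¬d ∨ ¬r) forces r = False.
  (e ∨ ¬n ∨ ¬q ∨ r) forces n = False.
  (¬b ∨ r) forces b = False.
  clause (b ∨ ¬d ∨ n) is falsified — backtrack.
So d = False.
  then (b ∨ d ∨ e) forces b = True.
  then (¬b ∨ r) forces r = True.
  then (¬b ∨ n ∨ ¬r) forces n = True.
All clauses satisfied.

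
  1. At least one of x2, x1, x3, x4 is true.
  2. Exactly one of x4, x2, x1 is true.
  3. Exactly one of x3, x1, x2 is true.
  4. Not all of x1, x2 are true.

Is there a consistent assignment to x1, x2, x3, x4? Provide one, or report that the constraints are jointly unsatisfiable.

x1: False, x2: True, x3: False, x4: False

  (1) {x2, x1, x3, x4}: 1 true — at least one ✓
  (2) {x4, x2, x1}: 1 true — exactly one ✓
  (3) {x3, x1, x2}: 1 true — exactly one ✓
  (4) {x1, x2}: 1/2 true — not all ✓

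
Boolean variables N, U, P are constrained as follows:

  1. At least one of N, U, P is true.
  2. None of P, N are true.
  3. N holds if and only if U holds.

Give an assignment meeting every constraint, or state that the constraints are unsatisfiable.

Case N = True:
  Constraint (2) is violated (N=T) — contradiction.
Case N = False:
  (2) forces P = False.
  (1) with N=F, P=F forces U = True.
  Constraint (3) is violated (N=F, U=T) — contradiction.
Both cases fail — unsatisfiable.

No satisfying assignment exists.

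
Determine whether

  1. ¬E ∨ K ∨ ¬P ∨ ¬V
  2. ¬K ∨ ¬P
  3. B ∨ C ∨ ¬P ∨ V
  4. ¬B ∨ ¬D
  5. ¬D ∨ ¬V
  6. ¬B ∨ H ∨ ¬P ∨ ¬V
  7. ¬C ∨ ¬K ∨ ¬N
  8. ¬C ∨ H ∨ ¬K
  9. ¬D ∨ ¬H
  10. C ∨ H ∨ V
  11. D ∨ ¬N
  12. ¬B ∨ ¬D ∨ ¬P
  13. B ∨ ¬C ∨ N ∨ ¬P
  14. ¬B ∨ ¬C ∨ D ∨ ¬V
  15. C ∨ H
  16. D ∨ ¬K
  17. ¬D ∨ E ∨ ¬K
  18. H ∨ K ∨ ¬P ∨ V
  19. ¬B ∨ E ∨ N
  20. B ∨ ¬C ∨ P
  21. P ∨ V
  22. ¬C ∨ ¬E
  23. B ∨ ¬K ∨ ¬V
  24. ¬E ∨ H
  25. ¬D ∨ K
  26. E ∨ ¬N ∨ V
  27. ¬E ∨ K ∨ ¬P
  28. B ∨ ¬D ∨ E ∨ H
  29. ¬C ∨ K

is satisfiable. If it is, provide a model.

Set V = True.
  then (¬D ∨ ¬V) forces D = False.
  then (D ∨ ¬N) forces N = False.
  then (D ∨ ¬K) forces K = False.
  then (¬C ∨ K) forces C = False.
  then (C ∨ H) forces H = True.
Set B = False.
Set E = False.
Set P = False.
All clauses satisfied.

V=T, C=F, B=F, E=F, D=F, K=F, H=T, N=F, P=F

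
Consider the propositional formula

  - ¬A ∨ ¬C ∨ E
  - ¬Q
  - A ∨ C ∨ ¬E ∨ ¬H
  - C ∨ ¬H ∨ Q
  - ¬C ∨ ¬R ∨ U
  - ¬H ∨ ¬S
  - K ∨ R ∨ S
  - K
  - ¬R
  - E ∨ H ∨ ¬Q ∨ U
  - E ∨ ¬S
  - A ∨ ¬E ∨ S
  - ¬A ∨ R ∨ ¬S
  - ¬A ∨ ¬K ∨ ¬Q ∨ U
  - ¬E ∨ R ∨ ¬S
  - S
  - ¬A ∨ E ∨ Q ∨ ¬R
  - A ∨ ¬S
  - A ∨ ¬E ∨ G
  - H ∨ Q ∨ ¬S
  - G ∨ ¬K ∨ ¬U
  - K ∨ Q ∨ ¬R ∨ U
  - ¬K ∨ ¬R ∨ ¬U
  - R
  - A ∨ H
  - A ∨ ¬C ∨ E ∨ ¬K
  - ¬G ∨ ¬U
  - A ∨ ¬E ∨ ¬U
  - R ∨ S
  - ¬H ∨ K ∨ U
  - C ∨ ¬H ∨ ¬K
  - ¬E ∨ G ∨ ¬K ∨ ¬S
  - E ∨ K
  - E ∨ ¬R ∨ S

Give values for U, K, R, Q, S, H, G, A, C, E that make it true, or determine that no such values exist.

Unsatisfiable — no assignment works.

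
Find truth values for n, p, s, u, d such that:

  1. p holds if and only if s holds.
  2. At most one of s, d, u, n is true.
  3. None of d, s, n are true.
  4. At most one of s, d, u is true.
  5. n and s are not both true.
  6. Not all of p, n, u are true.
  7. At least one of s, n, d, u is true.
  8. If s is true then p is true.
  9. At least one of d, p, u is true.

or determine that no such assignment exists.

n=F, p=F, s=F, u=T, d=F

  (1) p=F, s=F — same ✓
  (2) {s, d, u, n}: 1 true — at most one ✓
  (3) {d, s, n}: 0 true — none ✓
  (4) {s, d, u}: 1 true — at most one ✓
  (5) n=F, s=F — not both ✓
  (6) {p, n, u}: 1/3 true — not all ✓
  (7) {s, n, d, u}: 1 true — at least one ✓
  (8) s=F ⇒ p: vacuous ✓
  (9) {d, p, u}: 1 true — at least one ✓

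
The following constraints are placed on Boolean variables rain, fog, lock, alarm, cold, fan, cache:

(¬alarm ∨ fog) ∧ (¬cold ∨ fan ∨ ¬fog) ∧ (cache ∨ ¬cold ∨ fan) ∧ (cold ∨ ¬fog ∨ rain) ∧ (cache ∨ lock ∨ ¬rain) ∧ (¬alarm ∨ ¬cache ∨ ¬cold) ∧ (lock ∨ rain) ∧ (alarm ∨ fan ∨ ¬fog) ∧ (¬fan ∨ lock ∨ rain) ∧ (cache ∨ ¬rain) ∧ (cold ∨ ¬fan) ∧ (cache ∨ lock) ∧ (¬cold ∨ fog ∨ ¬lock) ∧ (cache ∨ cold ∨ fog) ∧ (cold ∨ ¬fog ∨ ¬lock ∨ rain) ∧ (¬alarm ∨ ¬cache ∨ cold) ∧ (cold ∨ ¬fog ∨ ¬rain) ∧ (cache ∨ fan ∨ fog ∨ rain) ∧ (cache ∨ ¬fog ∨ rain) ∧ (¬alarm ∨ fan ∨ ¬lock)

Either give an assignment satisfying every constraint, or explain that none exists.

rain = True; fog = True; lock = True; alarm = False; cold = True; fan = True; cache = True

Set rain = True.
  then (cache ∨ ¬rain) forces cache = True.
Set fog = True.
  then (cold ∨ ¬fog ∨ ¬rain) forces cold = True.
  then (¬cold ∨ fan ∨ ¬fog) forces fan = True.
  then (¬alarm ∨ ¬cache ∨ ¬cold) forces alarm = False.
Set lock = True.
All clauses satisfied.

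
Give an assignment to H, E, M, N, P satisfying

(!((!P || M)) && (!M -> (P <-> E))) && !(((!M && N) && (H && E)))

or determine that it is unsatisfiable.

H: False, E: True, M: False, N: False, P: True

  !((!P || M)) && (!M -> (P <-> E)) = True
    !((!P || M)) = True
      !P || M = False
        !P = False
    !M -> (P <-> E) = True
      !M = True
      P <-> E = True
  !(((!M && N) && (H && E))) = True
    (!M && N) && (H && E) = False
      !M && N = False
        !M = True
      H && E = False
Both conjuncts True, so the formula holds.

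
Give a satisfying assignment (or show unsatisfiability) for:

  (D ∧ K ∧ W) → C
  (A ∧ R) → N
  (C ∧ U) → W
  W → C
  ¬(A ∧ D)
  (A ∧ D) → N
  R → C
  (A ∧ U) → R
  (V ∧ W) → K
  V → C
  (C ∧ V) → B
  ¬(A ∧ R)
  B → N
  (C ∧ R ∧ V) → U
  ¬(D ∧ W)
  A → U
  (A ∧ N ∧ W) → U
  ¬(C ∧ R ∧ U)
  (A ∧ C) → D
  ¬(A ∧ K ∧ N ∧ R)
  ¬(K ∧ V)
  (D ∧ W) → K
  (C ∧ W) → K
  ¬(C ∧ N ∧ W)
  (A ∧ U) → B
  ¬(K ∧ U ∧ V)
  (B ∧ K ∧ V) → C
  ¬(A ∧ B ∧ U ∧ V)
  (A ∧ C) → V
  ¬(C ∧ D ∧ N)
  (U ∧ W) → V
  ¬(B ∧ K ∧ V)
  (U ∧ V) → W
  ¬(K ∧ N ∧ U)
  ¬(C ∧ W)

Set U = True.
Try C = True:
  (¬C ∨ ¬U ∨ W) forces W = True.
  clause (¬C ∨ ¬W) is falsified — backtrack.
So C = False.
  then (C ∨ ¬R) forces R = False.
  then (C ∨ ¬W) forces W = False.
  then (¬A ∨ R ∨ ¬U) forces A = False.
  then (C ∨ ¬V) forces V = False.
Set B = False.
Set D = False.
Set N = False.
Set K = False.
All clauses satisfied.

U=T, C=F, W=F, B=F, A=F, D=F, N=F, R=F, K=F, V=F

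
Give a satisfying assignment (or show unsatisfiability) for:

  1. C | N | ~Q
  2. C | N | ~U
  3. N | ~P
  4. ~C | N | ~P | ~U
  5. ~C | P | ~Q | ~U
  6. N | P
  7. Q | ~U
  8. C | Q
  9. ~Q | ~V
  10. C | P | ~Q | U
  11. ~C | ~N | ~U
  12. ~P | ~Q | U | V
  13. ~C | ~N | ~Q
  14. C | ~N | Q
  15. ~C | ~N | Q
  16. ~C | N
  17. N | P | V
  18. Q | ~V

Set N = True.
Set P = False.
Try V = True:
  (~Q | ~V) forces Q = False.
  clause (Q | ~V) is falsified — backtrack.
So V = False.
Try Q = False:
  (Q | ~U) forces U = False.
  (C | Q) forces C = True.
  clause (~C | ~N | Q) is falsified — backtrack.
So Q = True.
  then (~C | ~N | ~Q) forces C = False.
  then (C | P | ~Q | U) forces U = True.
All clauses satisfied.

N = True, P = False, V = False, Q = True, C = False, U = True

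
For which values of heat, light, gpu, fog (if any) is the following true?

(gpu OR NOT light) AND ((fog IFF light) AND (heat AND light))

heat = True, light = True, gpu = True, fog = True

  gpu OR NOT light = True
    NOT light = False
  (fog IFF light) AND (heat AND light) = True
    fog IFF light = True
    heat AND light = True
Both conjuncts True, so the formula holds.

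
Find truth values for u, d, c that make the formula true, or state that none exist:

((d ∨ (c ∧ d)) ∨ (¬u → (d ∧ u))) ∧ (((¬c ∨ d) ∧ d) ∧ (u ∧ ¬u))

Case u = True: the conjunct ¬u is False.
Case u = False: the conjunct u is False.
Both cases fail — unsatisfiable.

No satisfying assignment exists.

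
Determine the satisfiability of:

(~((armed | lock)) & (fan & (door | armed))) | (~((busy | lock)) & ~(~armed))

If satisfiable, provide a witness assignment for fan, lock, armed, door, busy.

fan = True, lock = False, armed = True, door = True, busy = False

  (~((armed | lock)) & (fan & (door | armed))) | (~((busy | lock)) & ~(~armed)) = True
    ~((armed | lock)) & (fan & (door | armed)) = False
      ~((armed | lock)) = False
        armed | lock = True
      fan & (door | armed) = True
        door | armed = True
    ~((busy | lock)) & ~(~armed) = True
      ~((busy | lock)) = True
        busy | lock = False
      ~(~armed) = True
        ~armed = False
The formula evaluates to True.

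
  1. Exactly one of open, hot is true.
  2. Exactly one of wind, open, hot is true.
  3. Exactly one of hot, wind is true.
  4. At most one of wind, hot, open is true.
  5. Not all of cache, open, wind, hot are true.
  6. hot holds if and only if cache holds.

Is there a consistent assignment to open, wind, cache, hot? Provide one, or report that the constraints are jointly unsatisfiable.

open=F; wind=F; cache=T; hot=T

  (1) {open, hot}: 1 true — exactly one ✓
  (2) {wind, open, hot}: 1 true — exactly one ✓
  (3) {hot, wind}: 1 true — exactly one ✓
  (4) {wind, hot, open}: 1 true — at most one ✓
  (5) {cache, open, wind, hot}: 2/4 true — not all ✓
  (6) hot=T, cache=T — same ✓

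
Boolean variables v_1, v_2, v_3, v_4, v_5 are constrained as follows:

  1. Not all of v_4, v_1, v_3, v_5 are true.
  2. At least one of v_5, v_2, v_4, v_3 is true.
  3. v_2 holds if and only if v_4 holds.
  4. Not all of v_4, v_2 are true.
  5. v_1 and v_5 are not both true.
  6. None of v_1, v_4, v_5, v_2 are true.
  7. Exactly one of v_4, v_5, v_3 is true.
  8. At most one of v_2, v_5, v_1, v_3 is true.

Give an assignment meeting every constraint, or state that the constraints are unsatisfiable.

v_1=F, v_2=F, v_3=T, v_4=F, v_5=F

  (1) {v_4, v_1, v_3, v_5}: 1/4 true — not all ✓
  (2) {v_5, v_2, v_4, v_3}: 1 true — at least one ✓
  (3) v_2=F, v_4=F — same ✓
  (4) {v_4, v_2}: 0/2 true — not all ✓
  (5) v_1=F, v_5=F — not both ✓
  (6) {v_1, v_4, v_5, v_2}: 0 true — none ✓
  (7) {v_4, v_5, v_3}: 1 true — exactly one ✓
  (8) {v_2, v_5, v_1, v_3}: 1 true — at most one ✓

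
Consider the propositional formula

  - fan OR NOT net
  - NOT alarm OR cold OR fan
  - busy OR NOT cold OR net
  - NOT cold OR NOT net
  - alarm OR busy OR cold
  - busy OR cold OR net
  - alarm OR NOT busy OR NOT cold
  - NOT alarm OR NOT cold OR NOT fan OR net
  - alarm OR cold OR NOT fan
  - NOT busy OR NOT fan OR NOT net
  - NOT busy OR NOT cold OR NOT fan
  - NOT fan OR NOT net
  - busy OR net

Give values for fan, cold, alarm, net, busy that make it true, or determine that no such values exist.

Set fan = True.
  then (NOT fan OR NOT net) forces net = False.
  then (busy OR net) forces busy = True.
  then (NOT busy OR NOT cold OR NOT fan) forces cold = False.
  then (alarm OR cold OR NOT fan) forces alarm = True.
All clauses satisfied.

fan: True; cold: False; alarm: True; net: False; busy: True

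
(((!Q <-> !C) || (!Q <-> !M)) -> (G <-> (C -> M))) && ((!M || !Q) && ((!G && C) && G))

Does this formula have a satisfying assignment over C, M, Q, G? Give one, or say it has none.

Case G = True: the conjunct !G is False.
Case G = False: the conjunct G is False.
Both cases fail — unsatisfiable.

Unsatisfiable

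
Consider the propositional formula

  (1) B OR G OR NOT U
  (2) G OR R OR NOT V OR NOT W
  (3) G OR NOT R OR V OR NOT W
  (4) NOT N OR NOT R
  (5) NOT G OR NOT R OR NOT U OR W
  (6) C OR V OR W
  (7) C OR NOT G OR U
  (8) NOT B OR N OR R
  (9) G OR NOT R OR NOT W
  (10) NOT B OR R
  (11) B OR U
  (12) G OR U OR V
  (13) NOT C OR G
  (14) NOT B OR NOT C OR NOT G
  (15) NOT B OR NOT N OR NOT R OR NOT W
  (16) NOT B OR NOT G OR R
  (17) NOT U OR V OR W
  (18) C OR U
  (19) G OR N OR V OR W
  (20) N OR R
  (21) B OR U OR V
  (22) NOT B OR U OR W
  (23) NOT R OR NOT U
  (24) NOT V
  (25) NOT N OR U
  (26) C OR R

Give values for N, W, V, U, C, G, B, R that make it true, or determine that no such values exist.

Unit clause (NOT V) forces V = False.
Set N = True.
  then (NOT N OR NOT R) forces R = False.
  then (NOT B OR R) forces B = False.
  then (B OR U) forces U = True.
  then (NOT U OR V OR W) forces W = True.
  then (C OR R) forces C = True.
  then (B OR G OR NOT U) forces G = True.
All clauses satisfied.

N: True; W: True; V: False; U: True; C: True; G: True; B: False; R: False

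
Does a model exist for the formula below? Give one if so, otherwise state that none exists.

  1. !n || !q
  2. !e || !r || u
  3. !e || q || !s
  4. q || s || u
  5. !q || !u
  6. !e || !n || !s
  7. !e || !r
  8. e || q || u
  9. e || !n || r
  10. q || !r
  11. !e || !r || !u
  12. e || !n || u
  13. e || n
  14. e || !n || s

u = False, e = True, q = True, n = False, r = False, s = False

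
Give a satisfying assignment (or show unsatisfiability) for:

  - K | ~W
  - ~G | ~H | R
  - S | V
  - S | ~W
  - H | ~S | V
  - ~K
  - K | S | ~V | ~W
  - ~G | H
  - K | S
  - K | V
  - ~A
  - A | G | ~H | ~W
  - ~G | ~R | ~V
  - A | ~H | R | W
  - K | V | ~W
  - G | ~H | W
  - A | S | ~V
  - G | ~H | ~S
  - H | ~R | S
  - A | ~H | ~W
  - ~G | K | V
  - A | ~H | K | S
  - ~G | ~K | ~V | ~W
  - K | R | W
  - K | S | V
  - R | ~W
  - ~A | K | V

G = False, R = True, W = False, V = True, K = False, A = False, S = True, H = False

Unit clause (~K) forces K = False.
In (K | S) only S is left, so S = True.
In (K | V) only V is left, so V = True.
Unit clause (~A) forces A = False.
In (K | ~W) only ~W is left, so W = False.
In (K | R | W) only R is left, so R = True.
In (~G | ~R | ~V) only ~G is left, so G = False.
In (G | ~H | W) only ~H is left, so H = False.
All clauses satisfied.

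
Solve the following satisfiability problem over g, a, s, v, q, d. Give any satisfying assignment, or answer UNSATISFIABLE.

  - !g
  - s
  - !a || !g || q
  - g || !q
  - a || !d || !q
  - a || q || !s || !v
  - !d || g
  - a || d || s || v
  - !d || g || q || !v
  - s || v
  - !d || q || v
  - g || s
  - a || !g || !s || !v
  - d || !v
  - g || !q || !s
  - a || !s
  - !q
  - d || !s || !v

g = False, a = True, s = True, v = False, q = False, d = False

Unit clause (!g) forces g = False.
Unit clause (s) forces s = True.
In (g || !q) only !q is left, so q = False.
In (!d || g) only !d is left, so d = False.
In (d || !v) only !v is left, so v = False.
In (a || !s) only a is left, so a = True.
All clauses satisfied.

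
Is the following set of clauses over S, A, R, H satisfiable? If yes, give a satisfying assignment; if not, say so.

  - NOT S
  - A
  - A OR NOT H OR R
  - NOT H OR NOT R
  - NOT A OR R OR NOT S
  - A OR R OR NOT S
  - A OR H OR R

Unit clause (NOT S) forces S = False.
Unit clause (A) forces A = True.
Set R = True.
  then (NOT H OR NOT R) forces H = False.
Check each clause:
  (NOT S): NOT S holds.
  (A): A holds.
  (A OR NOT H OR R): A holds.
  (NOT H OR NOT R): NOT H holds.
  (NOT A OR R OR NOT S): R holds.
  (A OR R OR NOT S): A holds.
  (A OR H OR R): A holds.
All clauses satisfied.

S = False, A = True, R = True, H = False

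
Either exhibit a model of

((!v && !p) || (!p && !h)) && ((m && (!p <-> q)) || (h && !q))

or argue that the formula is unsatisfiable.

h=T, p=F, m=T, q=T, v=F

  (!v && !p) || (!p && !h) = True
    !v && !p = True
      !v = True
      !p = True
    !p && !h = False
      !p = True
      !h = False
  (m && (!p <-> q)) || (h && !q) = True
    m && (!p <-> q) = True
      !p <-> q = True
        !p = True
    h && !q = False
      !q = False
Both conjuncts True, so the formula holds.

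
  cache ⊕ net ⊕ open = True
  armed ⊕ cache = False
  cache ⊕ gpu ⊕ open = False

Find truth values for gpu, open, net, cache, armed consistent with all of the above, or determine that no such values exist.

gpu = False; open = True; net = True; cache = True; armed = True

cache ⊕ net ⊕ open = T ⊕ T ⊕ T = True ✓
armed ⊕ cache = T ⊕ T = False ✓
cache ⊕ gpu ⊕ open = T ⊕ F ⊕ T = False ✓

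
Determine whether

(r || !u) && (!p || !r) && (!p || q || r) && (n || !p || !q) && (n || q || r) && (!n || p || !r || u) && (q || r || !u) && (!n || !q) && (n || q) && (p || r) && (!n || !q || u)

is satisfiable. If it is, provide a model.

u = True, r = True, p = False, q = True, n = False

Set u = True.
  then (r || !u) forces r = True.
  then (!p || !r) forces p = False.
Set q = True.
  then (!n || !q) forces n = False.
All clauses satisfied.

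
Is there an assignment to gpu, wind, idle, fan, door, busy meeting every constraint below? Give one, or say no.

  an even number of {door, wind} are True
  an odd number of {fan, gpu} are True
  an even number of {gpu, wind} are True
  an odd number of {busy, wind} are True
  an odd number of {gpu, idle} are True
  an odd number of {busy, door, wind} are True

gpu=F; wind=F; idle=T; fan=T; door=F; busy=T

{door, wind}: 0 true → even ✓
{fan, gpu}: 1 true → odd ✓
{gpu, wind}: 0 true → even ✓
{busy, wind}: 1 true → odd ✓
{gpu, idle}: 1 true → odd ✓
{busy, door, wind}: 1 true → odd ✓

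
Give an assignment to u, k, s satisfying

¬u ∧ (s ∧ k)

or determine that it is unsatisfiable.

u = False, k = True, s = True

  ¬u = True
  s ∧ k = True
Both conjuncts True, so the formula holds.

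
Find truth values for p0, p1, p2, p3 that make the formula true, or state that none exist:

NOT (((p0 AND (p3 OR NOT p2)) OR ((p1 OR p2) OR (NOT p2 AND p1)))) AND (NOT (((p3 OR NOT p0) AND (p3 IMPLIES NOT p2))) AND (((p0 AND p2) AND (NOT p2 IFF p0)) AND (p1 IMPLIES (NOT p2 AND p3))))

UNSATISFIABLE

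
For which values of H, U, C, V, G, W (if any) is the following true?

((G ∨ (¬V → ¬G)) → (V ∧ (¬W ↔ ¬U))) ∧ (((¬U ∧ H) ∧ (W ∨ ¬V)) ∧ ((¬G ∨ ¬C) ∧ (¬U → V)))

Case U = True: the conjunct ¬U is False.
Case U = False: the formula simplifies to ((G ∨ (¬V → ¬G)) → (V ∧ ¬W)) ∧ ((H ∧ (W ∨ ¬V)) ∧ ((¬G ∨ ¬C) ∧ V)).
  V = True: simplifies to ¬W ∧ ((H ∧ W) ∧ (¬G ∨ ¬C)).
    W = True: the conjunct ¬W is False.
    W = False: the conjunct W is False.
  V = False: the conjunct V is False.
Both cases fail — unsatisfiable.

The formula is unsatisfiable.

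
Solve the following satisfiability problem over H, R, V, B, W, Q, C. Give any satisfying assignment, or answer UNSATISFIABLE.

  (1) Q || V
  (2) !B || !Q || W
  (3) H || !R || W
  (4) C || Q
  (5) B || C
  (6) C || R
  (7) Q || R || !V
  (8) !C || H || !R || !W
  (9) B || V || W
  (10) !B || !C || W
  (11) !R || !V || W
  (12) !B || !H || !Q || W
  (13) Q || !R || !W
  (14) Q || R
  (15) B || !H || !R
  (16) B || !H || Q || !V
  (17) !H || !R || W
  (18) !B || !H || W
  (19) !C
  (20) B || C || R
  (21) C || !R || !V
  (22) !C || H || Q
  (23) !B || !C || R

H = True, R = True, V = False, B = True, W = True, Q = True, C = False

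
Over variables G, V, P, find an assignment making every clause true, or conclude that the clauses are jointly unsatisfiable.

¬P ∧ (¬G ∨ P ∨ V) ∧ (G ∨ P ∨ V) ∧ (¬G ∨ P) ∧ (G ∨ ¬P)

G = False, V = True, P = False

Unit clause (¬P) forces P = False.
In (¬G ∨ P) only ¬G is left, so G = False.
In (G ∨ P ∨ V) only V is left, so V = True.
Check each clause:
  (¬P): ¬P holds.
  (¬G ∨ P ∨ V): ¬G holds.
  (G ∨ P ∨ V): V holds.
  (¬G ∨ P): ¬G holds.
  (G ∨ ¬P): ¬P holds.
All clauses satisfied.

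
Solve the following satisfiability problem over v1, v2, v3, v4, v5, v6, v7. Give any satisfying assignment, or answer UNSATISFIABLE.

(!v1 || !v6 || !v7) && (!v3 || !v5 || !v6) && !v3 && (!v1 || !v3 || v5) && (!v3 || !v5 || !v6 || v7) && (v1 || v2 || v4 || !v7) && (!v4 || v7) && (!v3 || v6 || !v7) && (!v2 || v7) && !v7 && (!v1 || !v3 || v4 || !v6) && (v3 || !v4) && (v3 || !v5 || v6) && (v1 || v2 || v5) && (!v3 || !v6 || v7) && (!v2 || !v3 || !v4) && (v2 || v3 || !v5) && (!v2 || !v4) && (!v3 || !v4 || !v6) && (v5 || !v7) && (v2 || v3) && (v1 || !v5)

The formula is unsatisfiable.

Case v2 = True:
  (!v3) forces v3 = False.
  (!v2 || v7) forces v7 = True.
  Clause (!v7) is falsified — contradiction.
Case v2 = False:
  (!v3) forces v3 = False.
  Clause (v2 || v3) is falsified — contradiction.
Both cases fail, so the formula is unsatisfiable.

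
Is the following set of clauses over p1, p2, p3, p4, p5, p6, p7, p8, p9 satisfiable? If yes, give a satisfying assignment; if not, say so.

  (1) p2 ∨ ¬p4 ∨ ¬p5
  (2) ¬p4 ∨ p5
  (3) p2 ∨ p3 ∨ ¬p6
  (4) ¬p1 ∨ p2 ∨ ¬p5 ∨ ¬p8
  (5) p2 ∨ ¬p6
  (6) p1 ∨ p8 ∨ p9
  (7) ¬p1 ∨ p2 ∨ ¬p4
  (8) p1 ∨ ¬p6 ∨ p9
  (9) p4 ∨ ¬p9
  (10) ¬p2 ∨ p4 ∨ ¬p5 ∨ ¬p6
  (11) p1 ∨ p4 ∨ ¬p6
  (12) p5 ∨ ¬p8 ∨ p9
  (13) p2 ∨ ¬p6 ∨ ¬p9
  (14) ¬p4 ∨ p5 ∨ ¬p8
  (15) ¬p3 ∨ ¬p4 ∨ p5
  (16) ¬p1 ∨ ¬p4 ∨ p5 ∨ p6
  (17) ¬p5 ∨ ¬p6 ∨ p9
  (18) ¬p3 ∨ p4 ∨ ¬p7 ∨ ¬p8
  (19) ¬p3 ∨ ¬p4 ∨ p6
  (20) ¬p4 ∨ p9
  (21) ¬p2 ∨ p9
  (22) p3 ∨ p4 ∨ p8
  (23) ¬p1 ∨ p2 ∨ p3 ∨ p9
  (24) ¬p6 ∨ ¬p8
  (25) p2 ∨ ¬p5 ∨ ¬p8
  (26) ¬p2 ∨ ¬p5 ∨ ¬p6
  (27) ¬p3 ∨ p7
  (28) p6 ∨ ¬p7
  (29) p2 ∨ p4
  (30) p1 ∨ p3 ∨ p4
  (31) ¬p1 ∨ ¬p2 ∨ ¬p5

Set p1 = False.
Set p2 = True.
  then (¬p2 ∨ p9) forces p9 = True.
  then (p4 ∨ ¬p9) forces p4 = True.
  then (¬p4 ∨ p5) forces p5 = True.
  then (¬p2 ∨ ¬p5 ∨ ¬p6) forces p6 = False.
  then (p6 ∨ ¬p7) forces p7 = False.
  then (¬p3 ∨ ¬p4 ∨ p6) forces p3 = False.
Set p8 = False.
All clauses satisfied.

p1 = False, p2 = True, p3 = False, p4 = True, p5 = True, p6 = False, p7 = False, p8 = False, p9 = True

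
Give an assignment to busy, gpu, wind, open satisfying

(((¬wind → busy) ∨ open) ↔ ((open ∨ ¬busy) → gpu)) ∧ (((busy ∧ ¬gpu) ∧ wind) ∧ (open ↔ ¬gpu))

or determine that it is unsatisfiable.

Case busy = True: the formula simplifies to (open → gpu) ∧ ((¬gpu ∧ wind) ∧ (open ↔ ¬gpu)).
  gpu = True: the conjunct ¬gpu is False.
  gpu = False: simplifies to ¬open ∧ (wind ∧ open).
    open = True: the conjunct ¬open is False.
    open = False: the conjunct open is False.
Case busy = False: the conjunct busy is False.
Both cases fail — unsatisfiable.

UNSATISFIABLE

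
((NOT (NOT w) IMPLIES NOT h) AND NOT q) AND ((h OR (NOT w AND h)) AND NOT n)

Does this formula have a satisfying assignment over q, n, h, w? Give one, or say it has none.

q=F, n=F, h=T, w=F

  (NOT (NOT w) IMPLIES NOT h) AND NOT q = True
    NOT (NOT w) IMPLIES NOT h = True
      NOT (NOT w) = False
        NOT w = True
      NOT h = False
    NOT q = True
  (h OR (NOT w AND h)) AND NOT n = True
    h OR (NOT w AND h) = True
      NOT w AND h = True
        NOT w = True
    NOT n = True
Both conjuncts True, so the formula holds.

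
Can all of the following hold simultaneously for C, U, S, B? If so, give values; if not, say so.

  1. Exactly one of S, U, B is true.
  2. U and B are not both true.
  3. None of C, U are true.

C=F, U=F, S=F, B=T

  (1) {S, U, B}: 1 true — exactly one ✓
  (2) U=F, B=T — not both ✓
  (3) {C, U}: 0 true — none ✓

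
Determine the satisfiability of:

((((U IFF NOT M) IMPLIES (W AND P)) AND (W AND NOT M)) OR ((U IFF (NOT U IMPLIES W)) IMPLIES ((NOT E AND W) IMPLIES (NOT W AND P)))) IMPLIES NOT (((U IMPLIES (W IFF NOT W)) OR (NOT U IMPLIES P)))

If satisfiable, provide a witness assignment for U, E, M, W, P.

U = True; E = False; M = True; W = True; P = False

  ((((U IFF NOT M) IMPLIES (W AND P)) AND (W AND NOT M)) OR ((U IFF (NOT U IMPLIES W)) IMPLIES ((NOT E AND W) IMPLIES (NOT W AND P)))) IMPLIES NOT (((U IMPLIES (W IFF NOT W)) OR (NOT U IMPLIES P))) = True
    (((U IFF NOT M) IMPLIES (W AND P)) AND (W AND NOT M)) OR ((U IFF (NOT U IMPLIES W)) IMPLIES ((NOT E AND W) IMPLIES (NOT W AND P))) = False
      ((U IFF NOT M) IMPLIES (W AND P)) AND (W AND NOT M) = False
        (U IFF NOT M) IMPLIES (W AND P) = True
          U IFF NOT M = False
            NOT M = False
          W AND P = False
        W AND NOT M = False
          NOT M = False
      (U IFF (NOT U IMPLIES W)) IMPLIES ((NOT E AND W) IMPLIES (NOT W AND P)) = False
        U IFF (NOT U IMPLIES W) = True
          NOT U IMPLIES W = True
            NOT U = False
        (NOT E AND W) IMPLIES (NOT W AND P) = False
          NOT E AND W = True
            NOT E = True
          NOT W AND P = False
            NOT W = False
    NOT (((U IMPLIES (W IFF NOT W)) OR (NOT U IMPLIES P))) = False
      (U IMPLIES (W IFF NOT W)) OR (NOT U IMPLIES P) = True
        U IMPLIES (W IFF NOT W) = False
          W IFF NOT W = False
            NOT W = False
        NOT U IMPLIES P = True
          NOT U = False
The formula evaluates to True.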